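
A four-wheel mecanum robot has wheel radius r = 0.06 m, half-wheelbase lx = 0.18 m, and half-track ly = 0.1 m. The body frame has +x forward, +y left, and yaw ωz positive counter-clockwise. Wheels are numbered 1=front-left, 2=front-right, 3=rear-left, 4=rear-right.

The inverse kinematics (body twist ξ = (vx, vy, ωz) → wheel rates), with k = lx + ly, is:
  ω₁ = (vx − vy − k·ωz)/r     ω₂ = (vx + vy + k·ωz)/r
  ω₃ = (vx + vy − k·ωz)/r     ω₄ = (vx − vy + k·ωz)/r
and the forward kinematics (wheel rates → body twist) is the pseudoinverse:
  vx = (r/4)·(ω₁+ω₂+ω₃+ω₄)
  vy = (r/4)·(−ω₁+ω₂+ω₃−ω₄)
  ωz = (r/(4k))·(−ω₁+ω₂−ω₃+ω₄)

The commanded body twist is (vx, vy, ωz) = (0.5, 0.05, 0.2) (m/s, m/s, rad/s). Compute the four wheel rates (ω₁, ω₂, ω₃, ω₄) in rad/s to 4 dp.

(6.5667, 10.1000, 8.2333, 8.4333)

k = lx + ly = 0.18 + 0.1 = 0.2800;  k·ωz = 0.2800·0.2 = 0.0560
ω₁ (FL) = (vx − vy − k·ωz)/r = 0.3940/0.06 = 6.5667
ω₂ (FR) = (vx + vy + k·ωz)/r = 0.6060/0.06 = 10.1000
ω₃ (RL) = (vx + vy − k·ωz)/r = 0.4940/0.06 = 8.2333
ω₄ (RR) = (vx − vy + k·ωz)/r = 0.5060/0.06 = 8.4333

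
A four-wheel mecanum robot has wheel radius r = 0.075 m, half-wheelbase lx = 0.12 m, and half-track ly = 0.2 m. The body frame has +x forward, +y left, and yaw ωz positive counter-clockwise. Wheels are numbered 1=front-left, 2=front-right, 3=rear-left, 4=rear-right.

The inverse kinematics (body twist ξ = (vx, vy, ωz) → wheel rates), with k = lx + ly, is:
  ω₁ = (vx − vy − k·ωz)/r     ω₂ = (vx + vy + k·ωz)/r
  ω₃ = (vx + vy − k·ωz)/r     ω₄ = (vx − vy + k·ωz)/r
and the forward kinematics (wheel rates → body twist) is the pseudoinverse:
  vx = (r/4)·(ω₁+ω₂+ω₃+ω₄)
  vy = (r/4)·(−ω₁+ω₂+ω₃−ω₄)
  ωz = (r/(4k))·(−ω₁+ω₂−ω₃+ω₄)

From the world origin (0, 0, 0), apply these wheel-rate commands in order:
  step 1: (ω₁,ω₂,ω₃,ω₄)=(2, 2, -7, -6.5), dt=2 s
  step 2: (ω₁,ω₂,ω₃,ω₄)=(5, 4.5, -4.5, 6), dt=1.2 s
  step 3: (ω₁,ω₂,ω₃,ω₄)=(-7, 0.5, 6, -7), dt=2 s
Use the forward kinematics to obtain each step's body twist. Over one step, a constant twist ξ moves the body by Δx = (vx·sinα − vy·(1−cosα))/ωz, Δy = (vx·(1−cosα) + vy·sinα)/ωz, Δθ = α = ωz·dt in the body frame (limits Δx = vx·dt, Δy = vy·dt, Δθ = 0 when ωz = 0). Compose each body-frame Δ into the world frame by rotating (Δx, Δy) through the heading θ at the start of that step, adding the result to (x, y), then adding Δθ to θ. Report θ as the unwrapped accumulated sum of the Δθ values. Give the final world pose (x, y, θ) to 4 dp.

(-0.6081, 0.4113, 0.1172)

step 1: ξ=(vx,vy,ωz)=(-0.1781, -0.0094, 0.0293), dt=2.0 → body Δ=(-0.3555, -0.0292, 0.0586) → world pose (-0.3555, -0.0292, 0.0586)
step 2: ξ=(vx,vy,ωz)=(0.2062, -0.2062, 0.5859), dt=1.2 → body Δ=(0.3111, -0.1441, 0.7031) → world pose (-0.0365, -0.1548, 0.7617)
step 3: ξ=(vx,vy,ωz)=(-0.1406, 0.3844, -0.3223), dt=2.0 → body Δ=(-0.0229, 0.8042, -0.6445) → world pose (-0.6081, 0.4113, 0.1172)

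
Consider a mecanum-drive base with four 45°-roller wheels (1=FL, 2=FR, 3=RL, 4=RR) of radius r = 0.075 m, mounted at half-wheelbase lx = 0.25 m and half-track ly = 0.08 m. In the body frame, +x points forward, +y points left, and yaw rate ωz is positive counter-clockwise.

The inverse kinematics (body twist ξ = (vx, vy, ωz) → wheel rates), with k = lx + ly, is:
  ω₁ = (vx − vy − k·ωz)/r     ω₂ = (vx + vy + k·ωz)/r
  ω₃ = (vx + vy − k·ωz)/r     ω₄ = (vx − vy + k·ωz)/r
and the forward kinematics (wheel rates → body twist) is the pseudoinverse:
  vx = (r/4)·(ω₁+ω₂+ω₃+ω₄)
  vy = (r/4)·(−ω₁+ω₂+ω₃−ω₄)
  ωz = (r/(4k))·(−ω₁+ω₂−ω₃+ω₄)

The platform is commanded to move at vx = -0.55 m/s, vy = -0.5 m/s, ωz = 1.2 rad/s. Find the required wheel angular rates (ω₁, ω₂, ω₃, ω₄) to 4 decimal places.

(-5.9467, -8.7200, -19.2800, 4.6133)

k = lx + ly = 0.25 + 0.08 = 0.3300;  k·ωz = 0.3300·1.2 = 0.3960
ω₁ (FL) = (vx − vy − k·ωz)/r = -0.4460/0.075 = -5.9467
ω₂ (FR) = (vx + vy + k·ωz)/r = -0.6540/0.075 = -8.7200
ω₃ (RL) = (vx + vy − k·ωz)/r = -1.4460/0.075 = -19.2800
ω₄ (RR) = (vx − vy + k·ωz)/r = 0.3460/0.075 = 4.6133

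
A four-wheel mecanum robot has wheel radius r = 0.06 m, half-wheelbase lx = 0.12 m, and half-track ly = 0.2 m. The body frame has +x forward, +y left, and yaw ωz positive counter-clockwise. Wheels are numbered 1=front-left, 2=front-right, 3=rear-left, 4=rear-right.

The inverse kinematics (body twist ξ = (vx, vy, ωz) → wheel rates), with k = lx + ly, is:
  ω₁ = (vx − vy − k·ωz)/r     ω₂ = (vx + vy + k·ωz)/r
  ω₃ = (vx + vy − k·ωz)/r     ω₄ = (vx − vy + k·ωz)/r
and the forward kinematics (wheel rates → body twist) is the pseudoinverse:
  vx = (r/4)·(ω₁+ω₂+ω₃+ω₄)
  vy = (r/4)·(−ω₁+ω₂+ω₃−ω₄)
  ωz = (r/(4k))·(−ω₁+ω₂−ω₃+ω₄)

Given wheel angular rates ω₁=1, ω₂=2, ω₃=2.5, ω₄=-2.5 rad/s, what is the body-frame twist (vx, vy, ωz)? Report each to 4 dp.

k = lx + ly = 0.12 + 0.2 = 0.3200
ω₁+ω₂+ω₃+ω₄ = 3.0000  →  vx = (0.06/4)·3.0000 = 0.0450
−ω₁+ω₂+ω₃−ω₄ = 6.0000  →  vy = (0.06/4)·6.0000 = 0.0900
−ω₁+ω₂−ω₃+ω₄ = -4.0000  →  ωz = (0.06/1.2800)·-4.0000 = -0.1875

(0.0450, 0.0900, -0.1875)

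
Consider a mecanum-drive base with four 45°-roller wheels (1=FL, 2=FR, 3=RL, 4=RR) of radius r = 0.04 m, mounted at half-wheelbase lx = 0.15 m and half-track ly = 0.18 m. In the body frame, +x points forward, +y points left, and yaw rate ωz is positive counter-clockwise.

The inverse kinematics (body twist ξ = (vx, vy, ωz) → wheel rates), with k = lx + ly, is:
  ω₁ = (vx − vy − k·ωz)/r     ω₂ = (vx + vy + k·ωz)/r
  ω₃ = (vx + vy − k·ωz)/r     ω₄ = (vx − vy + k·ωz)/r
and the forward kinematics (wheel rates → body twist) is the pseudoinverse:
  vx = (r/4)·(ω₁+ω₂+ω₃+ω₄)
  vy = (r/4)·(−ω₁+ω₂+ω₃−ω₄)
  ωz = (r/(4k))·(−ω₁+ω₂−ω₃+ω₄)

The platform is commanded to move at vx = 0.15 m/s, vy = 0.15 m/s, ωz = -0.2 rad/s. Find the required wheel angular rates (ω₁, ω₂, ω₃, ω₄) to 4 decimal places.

k = lx + ly = 0.15 + 0.18 = 0.3300;  k·ωz = 0.3300·-0.2 = -0.0660
ω₁ (FL) = (vx − vy − k·ωz)/r = 0.0660/0.04 = 1.6500
ω₂ (FR) = (vx + vy + k·ωz)/r = 0.2340/0.04 = 5.8500
ω₃ (RL) = (vx + vy − k·ωz)/r = 0.3660/0.04 = 9.1500
ω₄ (RR) = (vx − vy + k·ωz)/r = -0.0660/0.04 = -1.6500

(1.6500, 5.8500, 9.1500, -1.6500)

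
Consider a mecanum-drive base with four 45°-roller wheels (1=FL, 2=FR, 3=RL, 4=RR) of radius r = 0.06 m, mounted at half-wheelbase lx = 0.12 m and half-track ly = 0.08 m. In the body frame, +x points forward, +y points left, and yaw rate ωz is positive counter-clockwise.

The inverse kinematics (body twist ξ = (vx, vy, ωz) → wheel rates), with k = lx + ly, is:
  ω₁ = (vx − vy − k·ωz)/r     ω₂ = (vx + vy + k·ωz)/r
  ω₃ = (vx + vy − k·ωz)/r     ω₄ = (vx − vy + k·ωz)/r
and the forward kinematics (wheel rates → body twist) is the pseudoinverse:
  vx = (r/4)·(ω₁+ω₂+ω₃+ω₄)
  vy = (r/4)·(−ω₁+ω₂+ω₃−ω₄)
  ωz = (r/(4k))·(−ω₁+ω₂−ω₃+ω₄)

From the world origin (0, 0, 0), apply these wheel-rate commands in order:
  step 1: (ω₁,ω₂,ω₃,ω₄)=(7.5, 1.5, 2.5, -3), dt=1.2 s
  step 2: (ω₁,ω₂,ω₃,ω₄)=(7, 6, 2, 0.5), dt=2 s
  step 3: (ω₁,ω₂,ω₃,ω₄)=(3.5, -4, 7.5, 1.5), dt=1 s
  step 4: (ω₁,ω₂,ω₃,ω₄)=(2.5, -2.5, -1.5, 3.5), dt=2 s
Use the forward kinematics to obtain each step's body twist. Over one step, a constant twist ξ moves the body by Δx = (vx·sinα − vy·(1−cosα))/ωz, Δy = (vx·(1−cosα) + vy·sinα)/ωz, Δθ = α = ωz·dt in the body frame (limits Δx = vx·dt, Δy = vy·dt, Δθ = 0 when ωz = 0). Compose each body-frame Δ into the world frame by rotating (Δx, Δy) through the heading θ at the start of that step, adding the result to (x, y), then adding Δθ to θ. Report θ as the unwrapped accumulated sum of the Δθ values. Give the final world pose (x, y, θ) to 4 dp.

(-0.0097, -0.4307, -2.4225)

step 1: ξ=(vx,vy,ωz)=(0.1275, -0.0075, -0.8625), dt=1.2 → body Δ=(0.1229, -0.0798, -1.0350) → world pose (0.1229, -0.0798, -1.0350)
step 2: ξ=(vx,vy,ωz)=(0.2325, 0.0075, -0.1875), dt=2.0 → body Δ=(0.4570, -0.0715, -0.3750) → world pose (0.2946, -0.5093, -1.4100)
step 3: ξ=(vx,vy,ωz)=(0.1275, -0.0225, -1.0125), dt=1.0 → body Δ=(0.0964, -0.0781, -1.0125) → world pose (0.2330, -0.6169, -2.4225)
step 4: ξ=(vx,vy,ωz)=(0.0300, -0.1500, 0.0000), dt=2.0 → body Δ=(0.0600, -0.3000, 0.0000) → world pose (-0.0097, -0.4307, -2.4225)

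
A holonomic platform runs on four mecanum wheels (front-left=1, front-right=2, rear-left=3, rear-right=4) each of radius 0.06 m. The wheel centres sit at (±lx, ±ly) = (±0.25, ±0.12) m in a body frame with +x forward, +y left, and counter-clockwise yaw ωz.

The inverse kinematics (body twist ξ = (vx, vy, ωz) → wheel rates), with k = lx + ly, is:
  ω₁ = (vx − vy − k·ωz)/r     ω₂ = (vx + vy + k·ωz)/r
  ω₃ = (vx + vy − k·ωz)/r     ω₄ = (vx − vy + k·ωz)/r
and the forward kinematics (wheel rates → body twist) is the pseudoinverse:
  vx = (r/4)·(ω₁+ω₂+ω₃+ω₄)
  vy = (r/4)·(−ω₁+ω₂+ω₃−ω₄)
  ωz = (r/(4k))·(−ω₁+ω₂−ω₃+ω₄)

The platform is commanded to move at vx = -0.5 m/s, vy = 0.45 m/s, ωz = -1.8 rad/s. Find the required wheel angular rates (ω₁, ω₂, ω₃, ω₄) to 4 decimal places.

(-4.7333, -11.9333, 10.2667, -26.9333)

k = lx + ly = 0.25 + 0.12 = 0.3700;  k·ωz = 0.3700·-1.8 = -0.6660
ω₁ (FL) = (vx − vy − k·ωz)/r = -0.2840/0.06 = -4.7333
ω₂ (FR) = (vx + vy + k·ωz)/r = -0.7160/0.06 = -11.9333
ω₃ (RL) = (vx + vy − k·ωz)/r = 0.6160/0.06 = 10.2667
ω₄ (RR) = (vx − vy + k·ωz)/r = -1.6160/0.06 = -26.9333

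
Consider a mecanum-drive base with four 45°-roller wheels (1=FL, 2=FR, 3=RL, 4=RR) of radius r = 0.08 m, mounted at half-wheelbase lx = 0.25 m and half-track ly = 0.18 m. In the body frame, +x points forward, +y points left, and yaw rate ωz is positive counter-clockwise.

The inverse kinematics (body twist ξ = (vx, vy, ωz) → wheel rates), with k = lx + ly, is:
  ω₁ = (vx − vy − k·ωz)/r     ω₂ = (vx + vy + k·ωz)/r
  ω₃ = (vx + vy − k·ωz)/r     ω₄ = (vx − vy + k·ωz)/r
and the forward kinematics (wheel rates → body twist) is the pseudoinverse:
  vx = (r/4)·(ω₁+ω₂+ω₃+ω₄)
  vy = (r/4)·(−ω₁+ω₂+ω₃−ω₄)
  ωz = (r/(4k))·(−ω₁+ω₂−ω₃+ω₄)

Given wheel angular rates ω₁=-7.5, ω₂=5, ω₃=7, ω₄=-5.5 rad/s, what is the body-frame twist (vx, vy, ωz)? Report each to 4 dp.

k = lx + ly = 0.25 + 0.18 = 0.4300
ω₁+ω₂+ω₃+ω₄ = -1.0000  →  vx = (0.08/4)·-1.0000 = -0.0200
−ω₁+ω₂+ω₃−ω₄ = 25.0000  →  vy = (0.08/4)·25.0000 = 0.5000
−ω₁+ω₂−ω₃+ω₄ = 0.0000  →  ωz = (0.08/1.7200)·0.0000 = 0.0000

(-0.0200, 0.5000, 0.0000)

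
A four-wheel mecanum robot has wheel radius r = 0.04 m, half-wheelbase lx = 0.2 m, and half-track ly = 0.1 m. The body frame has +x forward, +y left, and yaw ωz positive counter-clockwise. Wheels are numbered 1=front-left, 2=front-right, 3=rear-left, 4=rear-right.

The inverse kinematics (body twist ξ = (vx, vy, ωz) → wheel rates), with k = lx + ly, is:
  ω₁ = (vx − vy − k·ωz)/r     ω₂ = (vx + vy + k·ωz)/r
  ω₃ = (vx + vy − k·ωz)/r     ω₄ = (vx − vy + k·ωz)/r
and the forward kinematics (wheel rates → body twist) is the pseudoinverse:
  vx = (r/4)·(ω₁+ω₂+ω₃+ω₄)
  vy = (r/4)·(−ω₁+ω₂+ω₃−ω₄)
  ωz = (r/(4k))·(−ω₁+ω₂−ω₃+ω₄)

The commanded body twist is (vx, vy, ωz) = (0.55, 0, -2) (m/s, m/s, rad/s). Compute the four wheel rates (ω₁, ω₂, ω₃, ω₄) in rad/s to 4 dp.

k = lx + ly = 0.2 + 0.1 = 0.3000;  k·ωz = 0.3000·-2 = -0.6000
ω₁ (FL) = (vx − vy − k·ωz)/r = 1.1500/0.04 = 28.7500
ω₂ (FR) = (vx + vy + k·ωz)/r = -0.0500/0.04 = -1.2500
ω₃ (RL) = (vx + vy − k·ωz)/r = 1.1500/0.04 = 28.7500
ω₄ (RR) = (vx − vy + k·ωz)/r = -0.0500/0.04 = -1.2500

(28.7500, -1.2500, 28.7500, -1.2500)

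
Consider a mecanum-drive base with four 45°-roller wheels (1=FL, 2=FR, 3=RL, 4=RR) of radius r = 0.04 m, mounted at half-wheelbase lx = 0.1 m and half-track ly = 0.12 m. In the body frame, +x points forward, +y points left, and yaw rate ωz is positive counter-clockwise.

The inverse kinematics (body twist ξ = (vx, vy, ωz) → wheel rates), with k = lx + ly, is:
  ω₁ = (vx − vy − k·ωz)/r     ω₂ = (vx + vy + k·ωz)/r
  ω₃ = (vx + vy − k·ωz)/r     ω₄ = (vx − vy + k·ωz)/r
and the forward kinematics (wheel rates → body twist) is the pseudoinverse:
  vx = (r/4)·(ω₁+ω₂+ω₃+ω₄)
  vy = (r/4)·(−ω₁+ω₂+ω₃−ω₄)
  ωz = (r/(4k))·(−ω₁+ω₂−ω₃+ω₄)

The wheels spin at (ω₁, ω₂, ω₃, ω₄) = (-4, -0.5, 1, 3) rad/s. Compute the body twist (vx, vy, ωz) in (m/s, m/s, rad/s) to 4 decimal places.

k = lx + ly = 0.1 + 0.12 = 0.2200
ω₁+ω₂+ω₃+ω₄ = -0.5000  →  vx = (0.04/4)·-0.5000 = -0.0050
−ω₁+ω₂+ω₃−ω₄ = 1.5000  →  vy = (0.04/4)·1.5000 = 0.0150
−ω₁+ω₂−ω₃+ω₄ = 5.5000  →  ωz = (0.04/0.8800)·5.5000 = 0.2500

(-0.0050, 0.0150, 0.2500)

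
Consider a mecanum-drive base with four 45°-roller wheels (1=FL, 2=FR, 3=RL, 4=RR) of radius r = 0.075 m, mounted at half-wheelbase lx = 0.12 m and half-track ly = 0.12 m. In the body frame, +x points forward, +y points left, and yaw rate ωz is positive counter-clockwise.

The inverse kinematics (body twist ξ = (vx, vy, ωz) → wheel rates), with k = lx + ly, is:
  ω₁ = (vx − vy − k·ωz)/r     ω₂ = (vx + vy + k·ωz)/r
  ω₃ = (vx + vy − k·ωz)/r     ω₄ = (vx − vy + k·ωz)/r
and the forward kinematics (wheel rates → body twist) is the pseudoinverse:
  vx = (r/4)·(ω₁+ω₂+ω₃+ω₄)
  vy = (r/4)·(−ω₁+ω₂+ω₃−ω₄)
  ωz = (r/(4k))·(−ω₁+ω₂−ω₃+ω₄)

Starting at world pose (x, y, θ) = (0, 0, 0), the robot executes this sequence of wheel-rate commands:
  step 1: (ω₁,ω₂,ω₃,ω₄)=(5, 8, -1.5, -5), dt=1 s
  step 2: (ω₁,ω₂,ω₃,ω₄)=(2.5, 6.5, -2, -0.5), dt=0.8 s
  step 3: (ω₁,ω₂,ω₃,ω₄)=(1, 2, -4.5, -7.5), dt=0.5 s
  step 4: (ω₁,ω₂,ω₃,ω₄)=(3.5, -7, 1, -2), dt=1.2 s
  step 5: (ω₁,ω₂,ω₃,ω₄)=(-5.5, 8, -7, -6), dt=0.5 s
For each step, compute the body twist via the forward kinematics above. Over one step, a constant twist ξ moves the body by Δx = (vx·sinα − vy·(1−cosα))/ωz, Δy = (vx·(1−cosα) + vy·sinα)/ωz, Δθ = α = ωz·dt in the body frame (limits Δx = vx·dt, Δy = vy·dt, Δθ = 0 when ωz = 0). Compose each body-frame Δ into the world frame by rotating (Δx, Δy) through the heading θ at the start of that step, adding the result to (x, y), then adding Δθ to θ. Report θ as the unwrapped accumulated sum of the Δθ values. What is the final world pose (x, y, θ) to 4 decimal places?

step 1: ξ=(vx,vy,ωz)=(0.1219, 0.1219, -0.0391), dt=1.0 → body Δ=(0.1242, 0.1195, -0.0391) → world pose (0.1242, 0.1195, -0.0391)
step 2: ξ=(vx,vy,ωz)=(0.1219, 0.0469, 0.4297), dt=0.8 → body Δ=(0.0892, 0.0534, 0.3438) → world pose (0.2154, 0.1693, 0.3047)
step 3: ξ=(vx,vy,ωz)=(-0.1687, 0.0750, -0.1562), dt=0.5 → body Δ=(-0.0828, 0.0408, -0.0781) → world pose (0.1242, 0.1833, 0.2266)
step 4: ξ=(vx,vy,ωz)=(-0.0844, -0.1406, -1.0547), dt=1.2 → body Δ=(-0.1696, -0.0712, -1.2656) → world pose (-0.0250, 0.0758, -1.0391)
step 5: ξ=(vx,vy,ωz)=(-0.1969, 0.2344, 1.1328), dt=0.5 → body Δ=(-0.1256, 0.0839, 0.5664) → world pose (-0.0164, 0.2266, -0.4727)

(-0.0164, 0.2266, -0.4727)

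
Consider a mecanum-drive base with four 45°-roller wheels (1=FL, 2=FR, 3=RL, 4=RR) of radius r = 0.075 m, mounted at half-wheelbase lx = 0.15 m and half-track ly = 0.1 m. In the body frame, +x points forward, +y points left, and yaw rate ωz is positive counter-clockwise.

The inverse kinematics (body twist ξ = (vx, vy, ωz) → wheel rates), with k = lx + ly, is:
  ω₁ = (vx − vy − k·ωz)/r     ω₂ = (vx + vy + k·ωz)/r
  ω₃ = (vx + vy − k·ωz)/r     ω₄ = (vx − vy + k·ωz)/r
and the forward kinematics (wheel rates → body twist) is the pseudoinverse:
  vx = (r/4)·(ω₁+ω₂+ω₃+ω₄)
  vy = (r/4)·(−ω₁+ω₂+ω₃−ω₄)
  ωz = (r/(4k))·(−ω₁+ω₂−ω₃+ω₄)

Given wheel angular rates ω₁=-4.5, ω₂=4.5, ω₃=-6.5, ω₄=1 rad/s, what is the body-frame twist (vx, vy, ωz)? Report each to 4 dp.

(-0.1031, 0.0281, 1.2375)

k = lx + ly = 0.15 + 0.1 = 0.2500
ω₁+ω₂+ω₃+ω₄ = -5.5000  →  vx = (0.075/4)·-5.5000 = -0.1031
−ω₁+ω₂+ω₃−ω₄ = 1.5000  →  vy = (0.075/4)·1.5000 = 0.0281
−ω₁+ω₂−ω₃+ω₄ = 16.5000  →  ωz = (0.075/1.0000)·16.5000 = 1.2375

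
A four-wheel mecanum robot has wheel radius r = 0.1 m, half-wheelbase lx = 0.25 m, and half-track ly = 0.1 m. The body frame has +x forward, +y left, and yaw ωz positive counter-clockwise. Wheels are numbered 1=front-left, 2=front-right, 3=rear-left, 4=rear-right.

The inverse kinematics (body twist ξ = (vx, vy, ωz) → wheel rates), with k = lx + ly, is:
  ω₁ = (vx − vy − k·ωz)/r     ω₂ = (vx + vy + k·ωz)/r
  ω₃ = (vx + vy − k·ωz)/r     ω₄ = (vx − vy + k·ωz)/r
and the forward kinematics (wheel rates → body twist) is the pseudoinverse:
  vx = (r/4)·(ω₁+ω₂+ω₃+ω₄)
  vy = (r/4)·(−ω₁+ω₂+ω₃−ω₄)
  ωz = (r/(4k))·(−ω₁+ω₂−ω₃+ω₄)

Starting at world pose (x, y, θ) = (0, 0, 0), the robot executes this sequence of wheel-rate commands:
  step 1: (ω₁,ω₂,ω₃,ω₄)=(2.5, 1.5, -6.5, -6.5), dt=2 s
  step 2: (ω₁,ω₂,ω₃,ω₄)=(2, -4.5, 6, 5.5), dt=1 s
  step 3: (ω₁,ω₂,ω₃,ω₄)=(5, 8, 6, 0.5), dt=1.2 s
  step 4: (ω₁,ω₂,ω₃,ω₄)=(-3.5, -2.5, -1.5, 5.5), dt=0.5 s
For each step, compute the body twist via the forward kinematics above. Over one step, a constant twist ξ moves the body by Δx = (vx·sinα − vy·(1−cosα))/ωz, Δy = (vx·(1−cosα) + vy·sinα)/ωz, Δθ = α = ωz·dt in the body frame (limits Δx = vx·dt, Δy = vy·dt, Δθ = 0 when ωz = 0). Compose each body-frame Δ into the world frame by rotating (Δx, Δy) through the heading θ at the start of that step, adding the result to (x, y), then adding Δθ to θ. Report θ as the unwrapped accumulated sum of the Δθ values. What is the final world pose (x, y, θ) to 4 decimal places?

step 1: ξ=(vx,vy,ωz)=(-0.2250, -0.0250, -0.0714), dt=2.0 → body Δ=(-0.4520, -0.0177, -0.1429) → world pose (-0.4520, -0.0177, -0.1429)
step 2: ξ=(vx,vy,ωz)=(0.2250, -0.1500, -0.5000), dt=1.0 → body Δ=(0.1790, -0.1989, -0.5000) → world pose (-0.3032, -0.2401, -0.6429)
step 3: ξ=(vx,vy,ωz)=(0.4875, 0.2125, -0.1786), dt=1.2 → body Δ=(0.6078, 0.1906, -0.2143) → world pose (0.2975, -0.4519, -0.8571)
step 4: ξ=(vx,vy,ωz)=(-0.0500, -0.1500, 0.5714), dt=0.5 → body Δ=(-0.0140, -0.0775, 0.2857) → world pose (0.2298, -0.4920, -0.5714)

(0.2298, -0.4920, -0.5714)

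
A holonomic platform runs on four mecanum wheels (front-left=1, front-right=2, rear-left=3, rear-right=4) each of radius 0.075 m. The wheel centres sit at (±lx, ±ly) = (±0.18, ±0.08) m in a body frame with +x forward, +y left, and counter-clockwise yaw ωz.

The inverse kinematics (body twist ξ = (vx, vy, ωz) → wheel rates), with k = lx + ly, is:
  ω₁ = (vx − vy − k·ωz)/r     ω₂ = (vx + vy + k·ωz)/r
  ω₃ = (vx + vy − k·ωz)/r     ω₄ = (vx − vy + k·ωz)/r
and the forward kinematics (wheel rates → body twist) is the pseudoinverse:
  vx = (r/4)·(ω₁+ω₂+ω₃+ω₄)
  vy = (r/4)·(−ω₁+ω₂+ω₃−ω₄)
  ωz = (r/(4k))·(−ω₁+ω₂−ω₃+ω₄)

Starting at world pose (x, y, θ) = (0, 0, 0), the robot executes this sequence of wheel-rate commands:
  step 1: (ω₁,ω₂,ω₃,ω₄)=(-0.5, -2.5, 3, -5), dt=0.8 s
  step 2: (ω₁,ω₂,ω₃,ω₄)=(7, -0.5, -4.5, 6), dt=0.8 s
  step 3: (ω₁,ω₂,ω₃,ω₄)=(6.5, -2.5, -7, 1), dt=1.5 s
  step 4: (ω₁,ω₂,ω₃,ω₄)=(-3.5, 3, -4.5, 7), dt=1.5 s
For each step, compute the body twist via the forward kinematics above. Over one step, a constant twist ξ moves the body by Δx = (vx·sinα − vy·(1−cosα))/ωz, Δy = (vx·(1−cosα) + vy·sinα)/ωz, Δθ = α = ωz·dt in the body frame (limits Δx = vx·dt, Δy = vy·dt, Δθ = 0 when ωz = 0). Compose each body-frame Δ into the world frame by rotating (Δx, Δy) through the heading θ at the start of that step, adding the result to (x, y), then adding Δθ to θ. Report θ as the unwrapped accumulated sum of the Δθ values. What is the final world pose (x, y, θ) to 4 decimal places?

step 1: ξ=(vx,vy,ωz)=(-0.0938, 0.1125, -0.7212), dt=0.8 → body Δ=(-0.0457, 0.1061, -0.5769) → world pose (-0.0457, 0.1061, -0.5769)
step 2: ξ=(vx,vy,ωz)=(0.1500, -0.3375, 0.2163), dt=0.8 → body Δ=(0.1427, -0.2583, 0.1731) → world pose (-0.0669, -0.1882, -0.4038)
step 3: ξ=(vx,vy,ωz)=(-0.0375, -0.3187, -0.0721), dt=1.5 → body Δ=(-0.0820, -0.4742, -0.1082) → world pose (-0.3286, -0.5920, -0.5120)
step 4: ξ=(vx,vy,ωz)=(0.0375, -0.0938, 1.2981), dt=1.5 → body Δ=(0.1256, -0.0277, 1.9471) → world pose (-0.2327, -0.6777, 1.4351)

(-0.2327, -0.6777, 1.4351)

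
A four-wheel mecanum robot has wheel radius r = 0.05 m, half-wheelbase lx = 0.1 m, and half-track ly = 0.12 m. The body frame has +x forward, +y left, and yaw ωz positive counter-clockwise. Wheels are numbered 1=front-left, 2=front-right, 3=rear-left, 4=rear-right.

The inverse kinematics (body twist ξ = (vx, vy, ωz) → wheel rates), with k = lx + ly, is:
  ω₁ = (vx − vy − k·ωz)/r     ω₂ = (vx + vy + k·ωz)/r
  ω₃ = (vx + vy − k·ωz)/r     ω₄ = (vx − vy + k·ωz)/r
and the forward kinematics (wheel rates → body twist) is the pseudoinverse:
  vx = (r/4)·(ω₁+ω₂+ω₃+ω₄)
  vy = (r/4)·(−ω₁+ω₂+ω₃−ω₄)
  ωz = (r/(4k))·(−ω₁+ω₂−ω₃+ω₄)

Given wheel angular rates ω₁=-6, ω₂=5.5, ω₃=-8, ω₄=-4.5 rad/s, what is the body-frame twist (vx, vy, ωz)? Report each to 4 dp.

(-0.1625, 0.1000, 0.8523)

k = lx + ly = 0.1 + 0.12 = 0.2200
ω₁+ω₂+ω₃+ω₄ = -13.0000  →  vx = (0.05/4)·-13.0000 = -0.1625
−ω₁+ω₂+ω₃−ω₄ = 8.0000  →  vy = (0.05/4)·8.0000 = 0.1000
−ω₁+ω₂−ω₃+ω₄ = 15.0000  →  ωz = (0.05/0.8800)·15.0000 = 0.8523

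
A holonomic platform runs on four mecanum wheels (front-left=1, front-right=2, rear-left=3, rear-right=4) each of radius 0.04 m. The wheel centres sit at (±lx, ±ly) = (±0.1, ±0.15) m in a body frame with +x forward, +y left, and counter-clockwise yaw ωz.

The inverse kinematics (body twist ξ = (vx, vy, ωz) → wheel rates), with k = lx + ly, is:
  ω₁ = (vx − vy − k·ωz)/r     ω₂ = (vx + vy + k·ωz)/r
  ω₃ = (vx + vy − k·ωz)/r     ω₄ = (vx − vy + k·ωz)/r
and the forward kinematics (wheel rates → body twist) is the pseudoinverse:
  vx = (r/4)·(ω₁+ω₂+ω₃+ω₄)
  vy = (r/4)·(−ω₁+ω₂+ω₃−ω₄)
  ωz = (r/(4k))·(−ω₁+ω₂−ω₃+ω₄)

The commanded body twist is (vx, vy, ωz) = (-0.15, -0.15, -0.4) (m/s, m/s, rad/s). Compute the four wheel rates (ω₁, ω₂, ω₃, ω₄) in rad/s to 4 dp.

(2.5000, -10.0000, -5.0000, -2.5000)

k = lx + ly = 0.1 + 0.15 = 0.2500;  k·ωz = 0.2500·-0.4 = -0.1000
ω₁ (FL) = (vx − vy − k·ωz)/r = 0.1000/0.04 = 2.5000
ω₂ (FR) = (vx + vy + k·ωz)/r = -0.4000/0.04 = -10.0000
ω₃ (RL) = (vx + vy − k·ωz)/r = -0.2000/0.04 = -5.0000
ω₄ (RR) = (vx − vy + k·ωz)/r = -0.1000/0.04 = -2.5000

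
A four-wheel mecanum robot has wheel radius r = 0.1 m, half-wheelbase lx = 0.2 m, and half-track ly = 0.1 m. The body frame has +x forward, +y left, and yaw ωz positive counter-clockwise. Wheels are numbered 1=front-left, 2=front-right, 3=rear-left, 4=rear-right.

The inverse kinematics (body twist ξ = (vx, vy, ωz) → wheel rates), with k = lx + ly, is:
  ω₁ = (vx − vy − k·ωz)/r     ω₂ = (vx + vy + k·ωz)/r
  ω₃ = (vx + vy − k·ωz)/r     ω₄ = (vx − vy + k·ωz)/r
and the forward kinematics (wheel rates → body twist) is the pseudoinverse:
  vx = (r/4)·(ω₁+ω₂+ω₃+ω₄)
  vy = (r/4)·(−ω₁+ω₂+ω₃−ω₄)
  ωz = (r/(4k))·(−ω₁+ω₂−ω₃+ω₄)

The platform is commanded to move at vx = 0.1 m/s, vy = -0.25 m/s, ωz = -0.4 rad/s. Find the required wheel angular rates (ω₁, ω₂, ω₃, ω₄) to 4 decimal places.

k = lx + ly = 0.2 + 0.1 = 0.3000;  k·ωz = 0.3000·-0.4 = -0.1200
ω₁ (FL) = (vx − vy − k·ωz)/r = 0.4700/0.1 = 4.7000
ω₂ (FR) = (vx + vy + k·ωz)/r = -0.2700/0.1 = -2.7000
ω₃ (RL) = (vx + vy − k·ωz)/r = -0.0300/0.1 = -0.3000
ω₄ (RR) = (vx − vy + k·ωz)/r = 0.2300/0.1 = 2.3000

(4.7000, -2.7000, -0.3000, 2.3000)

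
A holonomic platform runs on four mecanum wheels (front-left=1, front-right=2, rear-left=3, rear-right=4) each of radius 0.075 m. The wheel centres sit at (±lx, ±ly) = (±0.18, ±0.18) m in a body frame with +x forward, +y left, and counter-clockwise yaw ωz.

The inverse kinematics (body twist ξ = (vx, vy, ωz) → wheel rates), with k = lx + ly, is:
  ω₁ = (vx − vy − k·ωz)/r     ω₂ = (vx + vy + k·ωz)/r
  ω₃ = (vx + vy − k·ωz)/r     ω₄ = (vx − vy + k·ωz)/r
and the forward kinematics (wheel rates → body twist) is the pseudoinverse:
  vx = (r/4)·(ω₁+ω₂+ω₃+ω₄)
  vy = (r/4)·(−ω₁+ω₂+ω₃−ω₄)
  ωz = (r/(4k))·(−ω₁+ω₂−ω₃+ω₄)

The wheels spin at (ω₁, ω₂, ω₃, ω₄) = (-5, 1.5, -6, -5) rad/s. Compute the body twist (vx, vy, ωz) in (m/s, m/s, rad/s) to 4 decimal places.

k = lx + ly = 0.18 + 0.18 = 0.3600
ω₁+ω₂+ω₃+ω₄ = -14.5000  →  vx = (0.075/4)·-14.5000 = -0.2719
−ω₁+ω₂+ω₃−ω₄ = 5.5000  →  vy = (0.075/4)·5.5000 = 0.1031
−ω₁+ω₂−ω₃+ω₄ = 7.5000  →  ωz = (0.075/1.4400)·7.5000 = 0.3906

(-0.2719, 0.1031, 0.3906)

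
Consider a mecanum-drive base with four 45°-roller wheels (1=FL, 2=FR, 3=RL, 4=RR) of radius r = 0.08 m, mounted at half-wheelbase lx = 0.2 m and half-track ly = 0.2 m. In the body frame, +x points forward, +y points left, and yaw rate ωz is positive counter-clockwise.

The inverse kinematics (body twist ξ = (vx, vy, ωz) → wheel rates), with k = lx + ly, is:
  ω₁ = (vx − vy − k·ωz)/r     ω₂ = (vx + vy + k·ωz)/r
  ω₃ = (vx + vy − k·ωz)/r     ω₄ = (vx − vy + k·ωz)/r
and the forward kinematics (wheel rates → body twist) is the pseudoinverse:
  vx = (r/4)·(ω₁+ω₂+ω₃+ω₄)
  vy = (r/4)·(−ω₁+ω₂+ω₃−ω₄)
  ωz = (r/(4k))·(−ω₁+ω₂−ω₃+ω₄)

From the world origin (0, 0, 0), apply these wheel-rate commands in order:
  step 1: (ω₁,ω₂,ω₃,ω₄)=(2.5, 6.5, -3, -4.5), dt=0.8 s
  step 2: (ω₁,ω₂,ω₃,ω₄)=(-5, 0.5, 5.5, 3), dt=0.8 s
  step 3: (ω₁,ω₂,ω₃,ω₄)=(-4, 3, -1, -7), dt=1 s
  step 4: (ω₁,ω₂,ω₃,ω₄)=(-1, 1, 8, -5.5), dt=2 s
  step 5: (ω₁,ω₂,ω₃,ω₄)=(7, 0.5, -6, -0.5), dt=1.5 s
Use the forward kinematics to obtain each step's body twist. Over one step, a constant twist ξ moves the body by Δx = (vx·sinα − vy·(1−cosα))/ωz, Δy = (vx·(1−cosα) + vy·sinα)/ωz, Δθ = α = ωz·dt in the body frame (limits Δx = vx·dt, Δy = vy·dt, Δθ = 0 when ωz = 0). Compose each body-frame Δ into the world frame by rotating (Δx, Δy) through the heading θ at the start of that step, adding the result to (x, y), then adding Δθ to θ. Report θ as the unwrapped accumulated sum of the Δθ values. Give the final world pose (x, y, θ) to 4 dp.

(-0.1766, 0.7224, -0.9550)

step 1: ξ=(vx,vy,ωz)=(0.0300, 0.1100, 0.1250), dt=0.8 → body Δ=(0.0196, 0.0891, 0.1000) → world pose (0.0196, 0.0891, 0.1000)
step 2: ξ=(vx,vy,ωz)=(0.0800, 0.1600, 0.1500), dt=0.8 → body Δ=(0.0562, 0.1315, 0.1200) → world pose (0.0623, 0.2255, 0.2200)
step 3: ξ=(vx,vy,ωz)=(-0.1800, 0.2600, 0.0500), dt=1.0 → body Δ=(-0.1864, 0.2554, 0.0500) → world pose (-0.1753, 0.4341, 0.2700)
step 4: ξ=(vx,vy,ωz)=(0.0500, 0.3100, -0.5750), dt=2.0 → body Δ=(0.3983, 0.4407, -1.1500) → world pose (0.0910, 0.9650, -0.8800)
step 5: ξ=(vx,vy,ωz)=(0.0200, -0.2400, -0.0500), dt=1.5 → body Δ=(0.0165, -0.3608, -0.0750) → world pose (-0.1766, 0.7224, -0.9550)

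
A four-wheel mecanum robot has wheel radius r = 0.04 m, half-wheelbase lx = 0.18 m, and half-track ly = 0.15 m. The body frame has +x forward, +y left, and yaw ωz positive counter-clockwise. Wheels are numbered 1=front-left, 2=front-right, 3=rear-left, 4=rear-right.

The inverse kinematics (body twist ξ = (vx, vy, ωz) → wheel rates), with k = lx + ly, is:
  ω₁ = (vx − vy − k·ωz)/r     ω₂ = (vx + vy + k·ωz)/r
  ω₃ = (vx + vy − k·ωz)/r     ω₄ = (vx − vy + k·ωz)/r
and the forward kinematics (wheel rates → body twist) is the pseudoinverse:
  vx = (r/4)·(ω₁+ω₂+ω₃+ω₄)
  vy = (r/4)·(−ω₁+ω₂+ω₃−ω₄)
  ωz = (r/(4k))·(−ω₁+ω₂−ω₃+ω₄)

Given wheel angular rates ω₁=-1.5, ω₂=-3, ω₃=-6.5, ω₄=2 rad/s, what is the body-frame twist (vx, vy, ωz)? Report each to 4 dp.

(-0.0900, -0.1000, 0.2121)

k = lx + ly = 0.18 + 0.15 = 0.3300
ω₁+ω₂+ω₃+ω₄ = -9.0000  →  vx = (0.04/4)·-9.0000 = -0.0900
−ω₁+ω₂+ω₃−ω₄ = -10.0000  →  vy = (0.04/4)·-10.0000 = -0.1000
−ω₁+ω₂−ω₃+ω₄ = 7.0000  →  ωz = (0.04/1.3200)·7.0000 = 0.2121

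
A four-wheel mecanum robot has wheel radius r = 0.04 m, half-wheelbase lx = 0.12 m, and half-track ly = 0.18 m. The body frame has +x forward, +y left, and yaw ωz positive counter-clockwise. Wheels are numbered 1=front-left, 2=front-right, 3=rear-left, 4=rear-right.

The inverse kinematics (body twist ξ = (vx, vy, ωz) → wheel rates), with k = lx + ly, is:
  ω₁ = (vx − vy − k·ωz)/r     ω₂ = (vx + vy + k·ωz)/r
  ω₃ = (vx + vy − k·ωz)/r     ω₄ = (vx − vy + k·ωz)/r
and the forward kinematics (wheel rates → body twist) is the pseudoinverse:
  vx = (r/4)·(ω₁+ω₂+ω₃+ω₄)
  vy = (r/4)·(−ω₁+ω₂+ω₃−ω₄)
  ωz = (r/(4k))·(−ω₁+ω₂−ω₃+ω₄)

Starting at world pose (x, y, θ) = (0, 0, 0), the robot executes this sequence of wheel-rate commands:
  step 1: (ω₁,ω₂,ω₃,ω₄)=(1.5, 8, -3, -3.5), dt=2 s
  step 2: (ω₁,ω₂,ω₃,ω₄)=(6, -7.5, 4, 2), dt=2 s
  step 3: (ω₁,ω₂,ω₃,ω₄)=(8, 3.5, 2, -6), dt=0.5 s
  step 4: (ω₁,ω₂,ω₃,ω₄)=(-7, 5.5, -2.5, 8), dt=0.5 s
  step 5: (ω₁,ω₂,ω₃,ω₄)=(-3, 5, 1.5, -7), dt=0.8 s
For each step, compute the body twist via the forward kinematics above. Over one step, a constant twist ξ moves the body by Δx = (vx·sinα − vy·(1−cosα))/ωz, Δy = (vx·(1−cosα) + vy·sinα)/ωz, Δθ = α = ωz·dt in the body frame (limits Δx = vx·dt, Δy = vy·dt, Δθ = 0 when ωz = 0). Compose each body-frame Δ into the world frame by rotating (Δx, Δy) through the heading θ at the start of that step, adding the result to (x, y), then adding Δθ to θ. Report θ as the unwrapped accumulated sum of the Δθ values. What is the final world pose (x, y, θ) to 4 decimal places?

step 1: ξ=(vx,vy,ωz)=(0.0300, 0.0700, 0.2000), dt=2.0 → body Δ=(0.0308, 0.1481, 0.4000) → world pose (0.0308, 0.1481, 0.4000)
step 2: ξ=(vx,vy,ωz)=(0.0450, -0.1150, -0.5167), dt=2.0 → body Δ=(-0.0338, -0.2337, -1.0333) → world pose (0.0907, -0.0803, -0.6333)
step 3: ξ=(vx,vy,ωz)=(0.0750, 0.0350, -0.4167), dt=0.5 → body Δ=(0.0390, 0.0135, -0.2083) → world pose (0.1301, -0.0925, -0.8417)
step 4: ξ=(vx,vy,ωz)=(0.0400, 0.0200, 0.7667), dt=0.5 → body Δ=(0.0176, 0.0135, 0.3833) → world pose (0.1519, -0.0966, -0.4583)
step 5: ξ=(vx,vy,ωz)=(-0.0350, 0.1650, -0.0167), dt=0.8 → body Δ=(-0.0271, 0.1322, -0.0133) → world pose (0.1861, 0.0339, -0.4717)

(0.1861, 0.0339, -0.4717)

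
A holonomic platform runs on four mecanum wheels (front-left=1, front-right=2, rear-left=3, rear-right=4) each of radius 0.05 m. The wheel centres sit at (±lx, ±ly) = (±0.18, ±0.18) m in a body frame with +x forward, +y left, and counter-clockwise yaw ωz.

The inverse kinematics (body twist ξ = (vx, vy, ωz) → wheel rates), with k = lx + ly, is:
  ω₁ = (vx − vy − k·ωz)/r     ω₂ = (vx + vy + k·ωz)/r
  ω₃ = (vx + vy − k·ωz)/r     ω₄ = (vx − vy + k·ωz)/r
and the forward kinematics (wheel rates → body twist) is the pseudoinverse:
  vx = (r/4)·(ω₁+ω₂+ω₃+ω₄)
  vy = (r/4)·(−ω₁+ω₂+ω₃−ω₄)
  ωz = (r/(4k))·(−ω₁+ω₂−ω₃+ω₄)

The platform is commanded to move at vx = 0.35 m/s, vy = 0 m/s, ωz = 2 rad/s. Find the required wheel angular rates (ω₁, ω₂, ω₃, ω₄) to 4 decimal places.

k = lx + ly = 0.18 + 0.18 = 0.3600;  k·ωz = 0.3600·2 = 0.7200
ω₁ (FL) = (vx − vy − k·ωz)/r = -0.3700/0.05 = -7.4000
ω₂ (FR) = (vx + vy + k·ωz)/r = 1.0700/0.05 = 21.4000
ω₃ (RL) = (vx + vy − k·ωz)/r = -0.3700/0.05 = -7.4000
ω₄ (RR) = (vx − vy + k·ωz)/r = 1.0700/0.05 = 21.4000

(-7.4000, 21.4000, -7.4000, 21.4000)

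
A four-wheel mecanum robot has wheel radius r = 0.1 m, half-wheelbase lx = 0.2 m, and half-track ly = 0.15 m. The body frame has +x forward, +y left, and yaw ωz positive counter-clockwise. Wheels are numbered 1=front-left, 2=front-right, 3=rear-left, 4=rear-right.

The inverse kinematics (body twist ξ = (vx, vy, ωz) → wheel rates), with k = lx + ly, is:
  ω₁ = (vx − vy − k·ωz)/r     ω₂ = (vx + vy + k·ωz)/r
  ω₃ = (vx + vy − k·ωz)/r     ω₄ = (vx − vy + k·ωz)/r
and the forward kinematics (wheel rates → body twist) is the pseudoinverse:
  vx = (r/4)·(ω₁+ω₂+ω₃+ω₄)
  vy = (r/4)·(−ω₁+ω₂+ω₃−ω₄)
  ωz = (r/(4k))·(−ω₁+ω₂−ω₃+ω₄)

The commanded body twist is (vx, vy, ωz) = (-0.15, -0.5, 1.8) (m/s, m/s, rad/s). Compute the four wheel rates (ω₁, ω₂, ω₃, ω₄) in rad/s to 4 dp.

k = lx + ly = 0.2 + 0.15 = 0.3500;  k·ωz = 0.3500·1.8 = 0.6300
ω₁ (FL) = (vx − vy − k·ωz)/r = -0.2800/0.1 = -2.8000
ω₂ (FR) = (vx + vy + k·ωz)/r = -0.0200/0.1 = -0.2000
ω₃ (RL) = (vx + vy − k·ωz)/r = -1.2800/0.1 = -12.8000
ω₄ (RR) = (vx − vy + k·ωz)/r = 0.9800/0.1 = 9.8000

(-2.8000, -0.2000, -12.8000, 9.8000)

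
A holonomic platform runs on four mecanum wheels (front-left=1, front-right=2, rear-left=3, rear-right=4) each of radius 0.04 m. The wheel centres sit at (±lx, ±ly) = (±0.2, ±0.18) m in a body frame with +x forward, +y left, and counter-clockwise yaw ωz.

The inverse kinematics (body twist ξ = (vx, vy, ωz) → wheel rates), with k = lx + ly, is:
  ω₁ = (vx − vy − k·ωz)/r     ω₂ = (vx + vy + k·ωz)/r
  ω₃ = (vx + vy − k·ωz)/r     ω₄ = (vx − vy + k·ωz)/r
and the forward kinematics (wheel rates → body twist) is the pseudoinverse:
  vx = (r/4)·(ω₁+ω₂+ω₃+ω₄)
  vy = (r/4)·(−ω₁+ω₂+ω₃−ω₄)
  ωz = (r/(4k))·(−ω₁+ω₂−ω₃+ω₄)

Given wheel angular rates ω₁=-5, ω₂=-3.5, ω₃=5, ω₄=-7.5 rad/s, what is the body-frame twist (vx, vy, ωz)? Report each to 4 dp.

k = lx + ly = 0.2 + 0.18 = 0.3800
ω₁+ω₂+ω₃+ω₄ = -11.0000  →  vx = (0.04/4)·-11.0000 = -0.1100
−ω₁+ω₂+ω₃−ω₄ = 14.0000  →  vy = (0.04/4)·14.0000 = 0.1400
−ω₁+ω₂−ω₃+ω₄ = -11.0000  →  ωz = (0.04/1.5200)·-11.0000 = -0.2895

(-0.1100, 0.1400, -0.2895)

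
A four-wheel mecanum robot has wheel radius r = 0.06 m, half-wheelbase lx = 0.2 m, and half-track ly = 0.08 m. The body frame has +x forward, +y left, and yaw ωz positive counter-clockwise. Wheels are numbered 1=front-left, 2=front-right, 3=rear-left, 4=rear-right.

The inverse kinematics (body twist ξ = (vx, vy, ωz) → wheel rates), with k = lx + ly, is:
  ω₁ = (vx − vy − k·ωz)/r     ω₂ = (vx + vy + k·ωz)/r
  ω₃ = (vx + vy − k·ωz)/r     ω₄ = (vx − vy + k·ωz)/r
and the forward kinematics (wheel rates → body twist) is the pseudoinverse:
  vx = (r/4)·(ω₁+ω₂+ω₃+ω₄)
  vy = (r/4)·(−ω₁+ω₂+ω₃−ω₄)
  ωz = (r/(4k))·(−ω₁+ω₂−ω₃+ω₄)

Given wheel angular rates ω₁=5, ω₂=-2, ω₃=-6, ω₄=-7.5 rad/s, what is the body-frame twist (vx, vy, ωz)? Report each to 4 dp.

k = lx + ly = 0.2 + 0.08 = 0.2800
ω₁+ω₂+ω₃+ω₄ = -10.5000  →  vx = (0.06/4)·-10.5000 = -0.1575
−ω₁+ω₂+ω₃−ω₄ = -5.5000  →  vy = (0.06/4)·-5.5000 = -0.0825
−ω₁+ω₂−ω₃+ω₄ = -8.5000  →  ωz = (0.06/1.1200)·-8.5000 = -0.4554

(-0.1575, -0.0825, -0.4554)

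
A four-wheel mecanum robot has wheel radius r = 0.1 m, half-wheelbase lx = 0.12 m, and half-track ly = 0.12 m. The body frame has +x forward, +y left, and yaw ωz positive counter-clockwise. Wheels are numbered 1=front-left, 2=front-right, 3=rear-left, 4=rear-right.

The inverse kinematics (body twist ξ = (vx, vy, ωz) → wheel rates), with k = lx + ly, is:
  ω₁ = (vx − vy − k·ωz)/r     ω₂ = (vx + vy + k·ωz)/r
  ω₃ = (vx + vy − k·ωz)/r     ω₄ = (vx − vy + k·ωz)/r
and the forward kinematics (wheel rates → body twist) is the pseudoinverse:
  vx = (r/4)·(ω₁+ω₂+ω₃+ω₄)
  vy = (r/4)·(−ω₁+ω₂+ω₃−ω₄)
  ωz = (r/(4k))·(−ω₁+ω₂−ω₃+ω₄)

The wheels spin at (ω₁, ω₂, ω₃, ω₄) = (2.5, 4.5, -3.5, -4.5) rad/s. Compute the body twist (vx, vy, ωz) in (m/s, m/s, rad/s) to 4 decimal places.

k = lx + ly = 0.12 + 0.12 = 0.2400
ω₁+ω₂+ω₃+ω₄ = -1.0000  →  vx = (0.1/4)·-1.0000 = -0.0250
−ω₁+ω₂+ω₃−ω₄ = 3.0000  →  vy = (0.1/4)·3.0000 = 0.0750
−ω₁+ω₂−ω₃+ω₄ = 1.0000  →  ωz = (0.1/0.9600)·1.0000 = 0.1042

(-0.0250, 0.0750, 0.1042)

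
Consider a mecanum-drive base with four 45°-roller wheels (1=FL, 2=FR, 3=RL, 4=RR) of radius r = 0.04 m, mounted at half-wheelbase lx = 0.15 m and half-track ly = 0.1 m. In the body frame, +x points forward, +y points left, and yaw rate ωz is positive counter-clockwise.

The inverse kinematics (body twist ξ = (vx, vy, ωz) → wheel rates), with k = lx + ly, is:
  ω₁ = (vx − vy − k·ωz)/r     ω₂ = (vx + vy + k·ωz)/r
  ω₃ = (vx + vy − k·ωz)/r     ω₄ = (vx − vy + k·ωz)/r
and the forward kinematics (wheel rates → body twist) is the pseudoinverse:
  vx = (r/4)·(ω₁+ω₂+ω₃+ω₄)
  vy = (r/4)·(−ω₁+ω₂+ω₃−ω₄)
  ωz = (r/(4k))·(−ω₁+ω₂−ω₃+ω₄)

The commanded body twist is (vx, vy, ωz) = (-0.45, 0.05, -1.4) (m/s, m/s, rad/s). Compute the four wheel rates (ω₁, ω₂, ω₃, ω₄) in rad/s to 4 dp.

(-3.7500, -18.7500, -1.2500, -21.2500)

k = lx + ly = 0.15 + 0.1 = 0.2500;  k·ωz = 0.2500·-1.4 = -0.3500
ω₁ (FL) = (vx − vy − k·ωz)/r = -0.1500/0.04 = -3.7500
ω₂ (FR) = (vx + vy + k·ωz)/r = -0.7500/0.04 = -18.7500
ω₃ (RL) = (vx + vy − k·ωz)/r = -0.0500/0.04 = -1.2500
ω₄ (RR) = (vx − vy + k·ωz)/r = -0.8500/0.04 = -21.2500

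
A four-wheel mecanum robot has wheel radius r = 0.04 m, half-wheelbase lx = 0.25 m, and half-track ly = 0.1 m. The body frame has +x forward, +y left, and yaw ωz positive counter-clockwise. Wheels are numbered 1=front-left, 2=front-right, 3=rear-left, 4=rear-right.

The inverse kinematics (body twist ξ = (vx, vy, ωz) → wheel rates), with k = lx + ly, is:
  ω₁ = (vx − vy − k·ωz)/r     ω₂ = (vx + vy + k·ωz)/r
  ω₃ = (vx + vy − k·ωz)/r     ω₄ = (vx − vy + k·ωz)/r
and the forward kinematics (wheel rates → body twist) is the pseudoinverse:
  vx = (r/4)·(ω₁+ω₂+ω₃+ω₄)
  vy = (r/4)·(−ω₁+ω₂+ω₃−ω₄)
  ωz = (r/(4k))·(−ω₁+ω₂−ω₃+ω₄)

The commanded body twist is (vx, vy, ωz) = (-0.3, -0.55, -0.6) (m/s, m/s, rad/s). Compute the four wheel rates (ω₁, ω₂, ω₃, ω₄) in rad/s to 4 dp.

k = lx + ly = 0.25 + 0.1 = 0.3500;  k·ωz = 0.3500·-0.6 = -0.2100
ω₁ (FL) = (vx − vy − k·ωz)/r = 0.4600/0.04 = 11.5000
ω₂ (FR) = (vx + vy + k·ωz)/r = -1.0600/0.04 = -26.5000
ω₃ (RL) = (vx + vy − k·ωz)/r = -0.6400/0.04 = -16.0000
ω₄ (RR) = (vx − vy + k·ωz)/r = 0.0400/0.04 = 1.0000

(11.5000, -26.5000, -16.0000, 1.0000)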